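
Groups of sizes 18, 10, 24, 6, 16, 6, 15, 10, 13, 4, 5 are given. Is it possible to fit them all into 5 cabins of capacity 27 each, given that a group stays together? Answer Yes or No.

Yes

A valid assignment using 5 cabins:
  cabin 1: 24 = 24
  cabin 2: 18 + 5 + 4 = 27
  cabin 3: 16 + 10 = 26
  cabin 4: 15 + 10 = 25
  cabin 5: 13 + 6 + 6 = 25
Every load is within 27, so 5 cabins suffice.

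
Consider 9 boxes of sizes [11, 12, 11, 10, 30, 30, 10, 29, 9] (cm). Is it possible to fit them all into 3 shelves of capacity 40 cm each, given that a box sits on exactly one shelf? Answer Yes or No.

Total = 152 cm; ⌈152/40⌉ = 4.
At least 4 shelves are required, but only 3 are allowed.

No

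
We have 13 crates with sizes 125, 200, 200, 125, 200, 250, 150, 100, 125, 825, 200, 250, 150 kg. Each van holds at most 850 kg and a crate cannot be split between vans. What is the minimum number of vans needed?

Total = 825 + 250 + 250 + 200 + 200 + 200 + 200 + 150 + 150 + 125 + 125 + 125 + 100 = 2900 kg.
Lower bound: ⌈2900/850⌉ = 4 vans.
A packing using 4 vans:
  van 1: 825 = 825
  van 2: 250 + 250 + 200 + 150 = 850
  van 3: 200 + 200 + 200 + 150 + 100 = 850
  van 4: 125 + 125 + 125 = 375
This matches the lower bound, so 4 is optimal.

4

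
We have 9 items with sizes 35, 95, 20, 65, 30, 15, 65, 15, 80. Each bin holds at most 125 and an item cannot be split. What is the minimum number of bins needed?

Total = 95 + 80 + 65 + 65 + 35 + 30 + 20 + 15 + 15 = 420.
Lower bound: ⌈420/125⌉ = 4 bins.
A packing using 4 bins:
  bin 1: 95 + 30 = 125
  bin 2: 80 + 35 = 115
  bin 3: 65 + 20 + 15 + 15 = 115
  bin 4: 65 = 65
This matches the lower bound, so 4 is optimal.

4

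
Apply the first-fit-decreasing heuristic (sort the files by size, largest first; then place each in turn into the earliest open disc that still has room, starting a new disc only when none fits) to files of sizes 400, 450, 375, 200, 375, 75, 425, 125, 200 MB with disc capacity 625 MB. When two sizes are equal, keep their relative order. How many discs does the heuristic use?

5

Sorted descending: 450, 425, 400, 375, 375, 200, 200, 125, 75.
  450 → disc 1 (new)  [load 450/625]
  425 → disc 2 (new)  [load 425/625]
  400 → disc 3 (new)  [load 400/625]
  375 → disc 4 (new)  [load 375/625]
  375 → disc 5 (new)  [load 375/625]
  200 → disc 2  [load 625/625]
  200 → disc 3  [load 600/625]
  125 → disc 1  [load 575/625]
  75 → disc 4  [load 450/625]
5 discs opened.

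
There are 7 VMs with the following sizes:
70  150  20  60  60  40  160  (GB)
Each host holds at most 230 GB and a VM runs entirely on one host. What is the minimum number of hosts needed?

3

Total = 160 + 150 + 70 + 60 + 60 + 40 + 20 = 560 GB.
Lower bound: ⌈560/230⌉ = 3 hosts.
A packing using 3 hosts:
  host 1: 160 + 70 = 230
  host 2: 150 + 60 + 20 = 230
  host 3: 60 + 40 = 100
This matches the lower bound, so 3 is optimal.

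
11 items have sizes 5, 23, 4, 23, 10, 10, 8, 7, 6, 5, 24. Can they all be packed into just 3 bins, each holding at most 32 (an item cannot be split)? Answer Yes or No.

No

Total = 125; ⌈125/32⌉ = 4.
At least 4 bins are required, but only 3 are allowed.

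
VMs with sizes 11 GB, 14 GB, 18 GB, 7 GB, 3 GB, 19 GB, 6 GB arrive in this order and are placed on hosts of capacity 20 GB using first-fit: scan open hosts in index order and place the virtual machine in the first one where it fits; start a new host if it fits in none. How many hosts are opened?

5

  11 → host 1 (new)  [load 11/20]
  14 → host 2 (new)  [load 14/20]
  18 → host 3 (new)  [load 18/20]
  7 → host 1  [load 18/20]
  3 → host 2  [load 17/20]
  19 → host 4 (new)  [load 19/20]
  6 → host 5 (new)  [load 6/20]
5 hosts opened.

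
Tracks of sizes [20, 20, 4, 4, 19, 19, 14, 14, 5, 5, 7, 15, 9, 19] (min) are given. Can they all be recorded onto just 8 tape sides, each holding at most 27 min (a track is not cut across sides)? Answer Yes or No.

Yes

A valid assignment using 8 tape sides:
  side 1: 20 + 7 = 27
  side 2: 20 + 5 = 25
  side 3: 19 + 5 = 24
  side 4: 19 + 4 + 4 = 27
  side 5: 19 = 19
  side 6: 15 + 9 = 24
  side 7: 14 = 14
  side 8: 14 = 14
Every load is within 27 min, so 8 tape sides suffice.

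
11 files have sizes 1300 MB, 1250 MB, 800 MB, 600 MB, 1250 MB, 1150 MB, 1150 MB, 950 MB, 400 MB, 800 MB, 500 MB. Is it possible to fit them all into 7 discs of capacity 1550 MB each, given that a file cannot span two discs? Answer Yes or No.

No

Total = 10150 MB; ⌈10150/1550⌉ = 7.
8 files each exceed half the capacity and cannot share a disc, forcing at least 8 discs.
At least 8 discs are required, but only 7 are allowed.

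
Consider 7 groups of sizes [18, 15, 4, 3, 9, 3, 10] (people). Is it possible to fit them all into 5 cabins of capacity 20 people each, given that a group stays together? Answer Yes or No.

A valid assignment using 4 cabins:
  cabin 1: 18 = 18
  cabin 2: 15 + 4 = 19
  cabin 3: 10 + 9 = 19
  cabin 4: 3 + 3 = 6
That uses only 4 ≤ 5, so 5 cabins are enough.

Yes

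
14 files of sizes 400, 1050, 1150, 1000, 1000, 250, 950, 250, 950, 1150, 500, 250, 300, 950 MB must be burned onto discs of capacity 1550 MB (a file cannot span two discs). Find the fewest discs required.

Total = 1150 + 1150 + 1050 + 1000 + 1000 + 950 + 950 + 950 + 500 + 400 + 300 + 250 + 250 + 250 = 10150 MB.
Lower bound: ⌈10150/1550⌉ = 7 discs.
Also, 8 files each exceed 775 MB, and no two of those can share a disc, so at least 8 discs are needed.
A packing using 8 discs:
  disc 1: 1150 + 400 = 1550
  disc 2: 1150 + 300 = 1450
  disc 3: 1050 + 500 = 1550
  disc 4: 1000 + 250 + 250 = 1500
  disc 5: 1000 + 250 = 1250
  disc 6: 950 = 950
  disc 7: 950 = 950
  disc 8: 950 = 950
This matches the lower bound, so 8 is optimal.

8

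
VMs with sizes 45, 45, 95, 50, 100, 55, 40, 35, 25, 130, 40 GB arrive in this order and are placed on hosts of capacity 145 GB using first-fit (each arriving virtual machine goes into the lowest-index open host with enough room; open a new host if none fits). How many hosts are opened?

5

  45 → host 1 (new)  [load 45/145]
  45 → host 1  [load 90/145]
  95 → host 2 (new)  [load 95/145]
  50 → host 1  [load 140/145]
  100 → host 3 (new)  [load 100/145]
  55 → host 4 (new)  [load 55/145]
  40 → host 2  [load 135/145]
  35 → host 3  [load 135/145]
  25 → host 4  [load 80/145]
  130 → host 5 (new)  [load 130/145]
  40 → host 4  [load 120/145]
5 hosts opened.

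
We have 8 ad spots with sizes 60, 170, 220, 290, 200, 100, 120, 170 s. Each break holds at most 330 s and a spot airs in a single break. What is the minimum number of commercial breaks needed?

Total = 290 + 220 + 200 + 170 + 170 + 120 + 100 + 60 = 1330 s.
Lower bound: ⌈1330/330⌉ = 5 commercial breaks.
A packing using 5 commercial breaks:
  break 1: 290 = 290
  break 2: 220 + 100 = 320
  break 3: 200 + 120 = 320
  break 4: 170 + 60 = 230
  break 5: 170 = 170
This matches the lower bound, so 5 is optimal.

5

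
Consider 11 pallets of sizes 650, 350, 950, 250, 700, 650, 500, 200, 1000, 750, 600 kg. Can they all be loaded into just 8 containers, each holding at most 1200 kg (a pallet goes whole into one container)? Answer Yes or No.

Yes

A valid assignment using 7 containers:
  container 1: 1000 + 200 = 1200
  container 2: 950 + 250 = 1200
  container 3: 750 + 350 = 1100
  container 4: 700 + 500 = 1200
  container 5: 650 = 650
  container 6: 650 = 650
  container 7: 600 = 600
That uses only 7 ≤ 8, so 8 containers are enough.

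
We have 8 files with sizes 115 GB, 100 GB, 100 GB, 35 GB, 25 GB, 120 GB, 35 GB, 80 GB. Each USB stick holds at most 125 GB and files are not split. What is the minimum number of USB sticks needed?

6

Total = 120 + 115 + 100 + 100 + 80 + 35 + 35 + 25 = 610 GB.
Lower bound: ⌈610/125⌉ = 5 USB sticks.
A packing using 6 USB sticks:
  USB stick 1: 120 = 120
  USB stick 2: 115 = 115
  USB stick 3: 100 + 25 = 125
  USB stick 4: 100 = 100
  USB stick 5: 80 + 35 = 115
  USB stick 6: 35 = 35
No arrangement into 5 USB sticks stays within capacity, so 6 is optimal.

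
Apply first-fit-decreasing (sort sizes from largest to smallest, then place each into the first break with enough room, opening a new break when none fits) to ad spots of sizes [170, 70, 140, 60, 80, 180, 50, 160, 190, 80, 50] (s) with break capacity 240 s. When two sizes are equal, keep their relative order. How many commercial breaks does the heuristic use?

6

Sorted descending: 190, 180, 170, 160, 140, 80, 80, 70, 60, 50, 50.
  190 → break 1 (new)  [load 190/240]
  180 → break 2 (new)  [load 180/240]
  170 → break 3 (new)  [load 170/240]
  160 → break 4 (new)  [load 160/240]
  140 → break 5 (new)  [load 140/240]
  80 → break 4  [load 240/240]
  80 → break 5  [load 220/240]
  70 → break 3  [load 240/240]
  60 → break 2  [load 240/240]
  50 → break 1  [load 240/240]
  50 → break 6 (new)  [load 50/240]
6 commercial breaks opened.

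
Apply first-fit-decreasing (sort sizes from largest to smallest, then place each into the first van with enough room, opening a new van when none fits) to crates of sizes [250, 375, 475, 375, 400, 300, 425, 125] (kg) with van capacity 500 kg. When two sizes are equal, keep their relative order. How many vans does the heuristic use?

7

Sorted descending: 475, 425, 400, 375, 375, 300, 250, 125.
  475 → van 1 (new)  [load 475/500]
  425 → van 2 (new)  [load 425/500]
  400 → van 3 (new)  [load 400/500]
  375 → van 4 (new)  [load 375/500]
  375 → van 5 (new)  [load 375/500]
  300 → van 6 (new)  [load 300/500]
  250 → van 7 (new)  [load 250/500]
  125 → van 4  [load 500/500]
7 vans opened.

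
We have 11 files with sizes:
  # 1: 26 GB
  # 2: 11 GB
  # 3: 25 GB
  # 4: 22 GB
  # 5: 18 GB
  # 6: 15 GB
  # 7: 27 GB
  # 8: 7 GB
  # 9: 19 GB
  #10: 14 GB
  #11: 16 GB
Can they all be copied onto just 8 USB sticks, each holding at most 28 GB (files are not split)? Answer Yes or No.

Total = 200 GB; ⌈200/28⌉ = 8.
The bound of 8 does not rule out 8, but exhaustive search shows no assignment into 8 USB sticks of capacity 28 GB exists — the minimum is 9.

No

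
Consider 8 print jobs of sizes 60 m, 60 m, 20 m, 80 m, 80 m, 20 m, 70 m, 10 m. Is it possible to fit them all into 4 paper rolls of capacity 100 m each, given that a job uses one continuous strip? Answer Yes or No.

No

Total = 400 m; ⌈400/100⌉ = 4.
5 print jobs each exceed half the capacity and cannot share a roll, forcing at least 5 paper rolls.
At least 5 paper rolls are required, but only 4 are allowed.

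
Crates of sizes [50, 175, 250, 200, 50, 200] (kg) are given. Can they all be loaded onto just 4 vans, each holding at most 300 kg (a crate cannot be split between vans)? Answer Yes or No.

Yes

A valid assignment using 4 vans:
  van 1: 250 + 50 = 300
  van 2: 200 + 50 = 250
  van 3: 200 = 200
  van 4: 175 = 175
Every load is within 300 kg, so 4 vans suffice.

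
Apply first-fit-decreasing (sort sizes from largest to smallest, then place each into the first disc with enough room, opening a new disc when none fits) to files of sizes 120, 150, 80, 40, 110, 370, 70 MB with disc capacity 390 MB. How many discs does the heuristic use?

3

Sorted descending: 370, 150, 120, 110, 80, 70, 40.
  370 → disc 1 (new)  [load 370/390]
  150 → disc 2 (new)  [load 150/390]
  120 → disc 2  [load 270/390]
  110 → disc 2  [load 380/390]
  80 → disc 3 (new)  [load 80/390]
  70 → disc 3  [load 150/390]
  40 → disc 3  [load 190/390]
3 discs opened.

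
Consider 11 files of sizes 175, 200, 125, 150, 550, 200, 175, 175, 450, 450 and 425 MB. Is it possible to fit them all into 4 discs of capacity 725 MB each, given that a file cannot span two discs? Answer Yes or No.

Total = 3075 MB; ⌈3075/725⌉ = 5.
At least 5 discs are required, but only 4 are allowed.

No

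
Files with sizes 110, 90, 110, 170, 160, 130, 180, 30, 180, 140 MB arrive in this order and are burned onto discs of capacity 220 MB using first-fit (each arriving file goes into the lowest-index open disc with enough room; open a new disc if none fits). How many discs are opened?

8

  110 → disc 1 (new)  [load 110/220]
  90 → disc 1  [load 200/220]
  110 → disc 2 (new)  [load 110/220]
  170 → disc 3 (new)  [load 170/220]
  160 → disc 4 (new)  [load 160/220]
  130 → disc 5 (new)  [load 130/220]
  180 → disc 6 (new)  [load 180/220]
  30 → disc 2  [load 140/220]
  180 → disc 7 (new)  [load 180/220]
  140 → disc 8 (new)  [load 140/220]
8 discs opened.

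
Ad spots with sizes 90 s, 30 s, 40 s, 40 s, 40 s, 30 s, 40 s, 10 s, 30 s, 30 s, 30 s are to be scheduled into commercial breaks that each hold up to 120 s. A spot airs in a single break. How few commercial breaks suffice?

Total = 90 + 40 + 40 + 40 + 40 + 30 + 30 + 30 + 30 + 30 + 10 = 410 s.
Lower bound: ⌈410/120⌉ = 4 commercial breaks.
A packing using 4 commercial breaks:
  break 1: 90 + 30 = 120
  break 2: 40 + 40 + 40 = 120
  break 3: 40 + 30 + 30 + 10 = 110
  break 4: 30 + 30 = 60
This matches the lower bound, so 4 is optimal.

4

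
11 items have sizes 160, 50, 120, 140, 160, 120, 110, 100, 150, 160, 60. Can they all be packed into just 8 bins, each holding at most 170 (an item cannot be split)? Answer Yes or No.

No

Total = 1330; ⌈1330/170⌉ = 8.
9 items each exceed half the capacity and cannot share a bin, forcing at least 9 bins.
At least 9 bins are required, but only 8 are allowed.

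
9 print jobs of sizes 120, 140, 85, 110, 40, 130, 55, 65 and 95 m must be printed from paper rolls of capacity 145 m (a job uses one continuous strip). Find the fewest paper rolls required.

Total = 140 + 130 + 120 + 110 + 95 + 85 + 65 + 55 + 40 = 840 m.
Lower bound: ⌈840/145⌉ = 6 paper rolls.
A packing using 7 paper rolls:
  roll 1: 140 = 140
  roll 2: 130 = 130
  roll 3: 120 = 120
  roll 4: 110 = 110
  roll 5: 95 + 40 = 135
  roll 6: 85 + 55 = 140
  roll 7: 65 = 65
No arrangement into 6 paper rolls stays within capacity, so 7 is optimal.

7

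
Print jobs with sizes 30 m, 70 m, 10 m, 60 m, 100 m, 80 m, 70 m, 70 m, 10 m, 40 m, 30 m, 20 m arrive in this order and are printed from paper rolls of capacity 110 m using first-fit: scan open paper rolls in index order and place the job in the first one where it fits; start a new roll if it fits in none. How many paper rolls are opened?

6

  30 → roll 1 (new)  [load 30/110]
  70 → roll 1  [load 100/110]
  10 → roll 1  [load 110/110]
  60 → roll 2 (new)  [load 60/110]
  100 → roll 3 (new)  [load 100/110]
  80 → roll 4 (new)  [load 80/110]
  70 → roll 5 (new)  [load 70/110]
  70 → roll 6 (new)  [load 70/110]
  10 → roll 2  [load 70/110]
  40 → roll 2  [load 110/110]
  30 → roll 4  [load 110/110]
  20 → roll 5  [load 90/110]
6 paper rolls opened.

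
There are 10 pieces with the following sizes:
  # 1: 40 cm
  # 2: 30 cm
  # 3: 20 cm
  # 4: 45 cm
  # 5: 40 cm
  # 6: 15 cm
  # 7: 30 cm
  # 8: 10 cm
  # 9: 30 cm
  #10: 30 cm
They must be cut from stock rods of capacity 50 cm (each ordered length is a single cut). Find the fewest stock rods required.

7

Total = 45 + 40 + 40 + 30 + 30 + 30 + 30 + 20 + 15 + 10 = 290 cm.
Lower bound: ⌈290/50⌉ = 6 stock rods.
Also, 7 pieces each exceed 25 cm, and no two of those can share a stock rod, so at least 7 stock rods are needed.
A packing using 7 stock rods:
  stock rod 1: 45 = 45
  stock rod 2: 40 + 10 = 50
  stock rod 3: 40 = 40
  stock rod 4: 30 + 20 = 50
  stock rod 5: 30 + 15 = 45
  stock rod 6: 30 = 30
  stock rod 7: 30 = 30
This matches the lower bound, so 7 is optimal.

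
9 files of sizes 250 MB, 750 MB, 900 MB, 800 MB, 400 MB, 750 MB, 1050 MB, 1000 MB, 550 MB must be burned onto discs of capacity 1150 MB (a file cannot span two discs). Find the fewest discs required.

7

Total = 1050 + 1000 + 900 + 800 + 750 + 750 + 550 + 400 + 250 = 6450 MB.
Lower bound: ⌈6450/1150⌉ = 6 discs.
A packing using 7 discs:
  disc 1: 1050 = 1050
  disc 2: 1000 = 1000
  disc 3: 900 + 250 = 1150
  disc 4: 800 = 800
  disc 5: 750 + 400 = 1150
  disc 6: 750 = 750
  disc 7: 550 = 550
No arrangement into 6 discs stays within capacity, so 7 is optimal.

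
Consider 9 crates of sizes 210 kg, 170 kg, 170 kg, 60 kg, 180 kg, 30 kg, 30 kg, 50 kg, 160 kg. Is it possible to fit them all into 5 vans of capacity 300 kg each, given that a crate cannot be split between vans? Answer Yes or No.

A valid assignment using 5 vans:
  van 1: 210 + 60 + 30 = 300
  van 2: 180 + 50 + 30 = 260
  van 3: 170 = 170
  van 4: 170 = 170
  van 5: 160 = 160
Every load is within 300 kg, so 5 vans suffice.

Yes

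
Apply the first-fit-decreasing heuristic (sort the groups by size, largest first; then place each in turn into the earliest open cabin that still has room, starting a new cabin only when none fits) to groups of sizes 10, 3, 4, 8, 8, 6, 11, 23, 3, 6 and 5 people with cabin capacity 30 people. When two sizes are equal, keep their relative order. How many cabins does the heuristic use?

3

Sorted descending: 23, 11, 10, 8, 8, 6, 6, 5, 4, 3, 3.
  23 → cabin 1 (new)  [load 23/30]
  11 → cabin 2 (new)  [load 11/30]
  10 → cabin 2  [load 21/30]
  8 → cabin 2  [load 29/30]
  8 → cabin 3 (new)  [load 8/30]
  6 → cabin 1  [load 29/30]
  6 → cabin 3  [load 14/30]
  5 → cabin 3  [load 19/30]
  4 → cabin 3  [load 23/30]
  3 → cabin 3  [load 26/30]
  3 → cabin 3  [load 29/30]
3 cabins opened.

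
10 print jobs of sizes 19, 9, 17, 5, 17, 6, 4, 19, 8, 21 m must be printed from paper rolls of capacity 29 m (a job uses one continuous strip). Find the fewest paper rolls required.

Total = 21 + 19 + 19 + 17 + 17 + 9 + 8 + 6 + 5 + 4 = 125 m.
Lower bound: ⌈125/29⌉ = 5 paper rolls.
A packing using 5 paper rolls:
  roll 1: 21 + 8 = 29
  roll 2: 19 + 9 = 28
  roll 3: 19 + 6 + 4 = 29
  roll 4: 17 + 5 = 22
  roll 5: 17 = 17
This matches the lower bound, so 5 is optimal.

5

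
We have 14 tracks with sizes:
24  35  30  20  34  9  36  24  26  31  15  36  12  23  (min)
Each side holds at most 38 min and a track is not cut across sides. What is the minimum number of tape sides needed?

Total = 36 + 36 + 35 + 34 + 31 + 30 + 26 + 24 + 24 + 23 + 20 + 15 + 12 + 9 = 355 min.
Lower bound: ⌈355/38⌉ = 10 tape sides.
Also, 11 tracks each exceed 19 min, and no two of those can share a side, so at least 11 tape sides are needed.
A packing using 11 tape sides:
  side 1: 36 = 36
  side 2: 36 = 36
  side 3: 35 = 35
  side 4: 34 = 34
  side 5: 31 = 31
  side 6: 30 = 30
  side 7: 26 + 12 = 38
  side 8: 24 + 9 = 33
  side 9: 24 = 24
  side 10: 23 + 15 = 38
  side 11: 20 = 20
This matches the lower bound, so 11 is optimal.

11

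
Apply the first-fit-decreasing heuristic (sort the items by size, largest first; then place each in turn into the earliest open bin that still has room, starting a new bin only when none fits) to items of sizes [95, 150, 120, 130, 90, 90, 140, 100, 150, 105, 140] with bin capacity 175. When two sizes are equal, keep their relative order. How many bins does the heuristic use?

11

Sorted descending: 150, 150, 140, 140, 130, 120, 105, 100, 95, 90, 90.
  150 → bin 1 (new)  [load 150/175]
  150 → bin 2 (new)  [load 150/175]
  140 → bin 3 (new)  [load 140/175]
  140 → bin 4 (new)  [load 140/175]
  130 → bin 5 (new)  [load 130/175]
  120 → bin 6 (new)  [load 120/175]
  105 → bin 7 (new)  [load 105/175]
  100 → bin 8 (new)  [load 100/175]
  95 → bin 9 (new)  [load 95/175]
  90 → bin 10 (new)  [load 90/175]
  90 → bin 11 (new)  [load 90/175]
11 bins opened.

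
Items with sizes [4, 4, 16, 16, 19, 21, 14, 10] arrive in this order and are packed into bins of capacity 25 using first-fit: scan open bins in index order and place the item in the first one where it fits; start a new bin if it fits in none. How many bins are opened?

  4 → bin 1 (new)  [load 4/25]
  4 → bin 1  [load 8/25]
  16 → bin 1  [load 24/25]
  16 → bin 2 (new)  [load 16/25]
  19 → bin 3 (new)  [load 19/25]
  21 → bin 4 (new)  [load 21/25]
  14 → bin 5 (new)  [load 14/25]
  10 → bin 5  [load 24/25]
5 bins opened.

5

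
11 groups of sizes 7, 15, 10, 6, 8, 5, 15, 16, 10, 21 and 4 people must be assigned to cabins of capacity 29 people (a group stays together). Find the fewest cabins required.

Total = 21 + 16 + 15 + 15 + 10 + 10 + 8 + 7 + 6 + 5 + 4 = 117 people.
Lower bound: ⌈117/29⌉ = 5 cabins.
A packing using 5 cabins:
  cabin 1: 21 + 8 = 29
  cabin 2: 16 + 10 = 26
  cabin 3: 15 + 10 + 4 = 29
  cabin 4: 15 + 7 + 6 = 28
  cabin 5: 5 = 5
This matches the lower bound, so 5 is optimal.

5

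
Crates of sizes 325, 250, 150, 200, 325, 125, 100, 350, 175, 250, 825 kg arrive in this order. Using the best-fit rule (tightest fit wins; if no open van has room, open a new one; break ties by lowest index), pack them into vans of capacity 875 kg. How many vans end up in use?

  325 → van 1 (new)  [load 325/875]
  250 → van 1  [load 575/875]
  150 → van 1  [load 725/875]
  200 → van 2 (new)  [load 200/875]
  325 → van 2  [load 525/875]
  125 → van 1  [load 850/875]
  100 → van 2  [load 625/875]
  350 → van 3 (new)  [load 350/875]
  175 → van 2  [load 800/875]
  250 → van 3  [load 600/875]
  825 → van 4 (new)  [load 825/875]
4 vans opened.

4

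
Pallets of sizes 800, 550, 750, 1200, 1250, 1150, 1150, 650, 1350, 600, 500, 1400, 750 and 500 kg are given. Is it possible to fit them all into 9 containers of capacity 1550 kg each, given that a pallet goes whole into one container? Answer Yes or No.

Total = 12600 kg; ⌈12600/1550⌉ = 9.
The bound of 9 does not rule out 9, but exhaustive search shows no assignment into 9 containers of capacity 1550 kg exists — the minimum is 10.

No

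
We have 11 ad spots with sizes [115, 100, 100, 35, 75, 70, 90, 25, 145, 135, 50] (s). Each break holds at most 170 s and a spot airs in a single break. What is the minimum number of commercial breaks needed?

Total = 145 + 135 + 115 + 100 + 100 + 90 + 75 + 70 + 50 + 35 + 25 = 940 s.
Lower bound: ⌈940/170⌉ = 6 commercial breaks.
A packing using 6 commercial breaks:
  break 1: 145 + 25 = 170
  break 2: 135 + 35 = 170
  break 3: 115 + 50 = 165
  break 4: 100 + 70 = 170
  break 5: 100 = 100
  break 6: 90 + 75 = 165
This matches the lower bound, so 6 is optimal.

6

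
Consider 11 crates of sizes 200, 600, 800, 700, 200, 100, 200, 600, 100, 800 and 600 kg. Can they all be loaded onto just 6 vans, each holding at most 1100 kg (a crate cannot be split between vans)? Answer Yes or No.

A valid assignment using 6 vans:
  van 1: 800 + 200 + 100 = 1100
  van 2: 800 + 200 + 100 = 1100
  van 3: 700 + 200 = 900
  van 4: 600 = 600
  van 5: 600 = 600
  van 6: 600 = 600
Every load is within 1100 kg, so 6 vans suffice.

Yes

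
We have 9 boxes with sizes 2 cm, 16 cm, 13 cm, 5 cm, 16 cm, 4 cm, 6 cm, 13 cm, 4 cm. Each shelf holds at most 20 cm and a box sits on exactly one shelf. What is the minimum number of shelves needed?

4

Total = 16 + 16 + 13 + 13 + 6 + 5 + 4 + 4 + 2 = 79 cm.
Lower bound: ⌈79/20⌉ = 4 shelves.
A packing using 4 shelves:
  shelf 1: 16 + 4 = 20
  shelf 2: 16 + 4 = 20
  shelf 3: 13 + 6 = 19
  shelf 4: 13 + 5 + 2 = 20
This matches the lower bound, so 4 is optimal.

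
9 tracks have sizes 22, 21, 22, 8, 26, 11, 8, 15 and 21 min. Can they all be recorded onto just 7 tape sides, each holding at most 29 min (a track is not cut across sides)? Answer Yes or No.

A valid assignment using 6 tape sides:
  side 1: 26 = 26
  side 2: 22 = 22
  side 3: 22 = 22
  side 4: 21 + 8 = 29
  side 5: 21 + 8 = 29
  side 6: 15 + 11 = 26
That uses only 6 ≤ 7, so 7 tape sides are enough.

Yes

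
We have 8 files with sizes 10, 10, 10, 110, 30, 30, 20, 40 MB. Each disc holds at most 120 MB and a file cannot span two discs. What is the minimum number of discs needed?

Total = 110 + 40 + 30 + 30 + 20 + 10 + 10 + 10 = 260 MB.
Lower bound: ⌈260/120⌉ = 3 discs.
A packing using 3 discs:
  disc 1: 110 + 10 = 120
  disc 2: 40 + 30 + 30 + 20 = 120
  disc 3: 10 + 10 = 20
This matches the lower bound, so 3 is optimal.

3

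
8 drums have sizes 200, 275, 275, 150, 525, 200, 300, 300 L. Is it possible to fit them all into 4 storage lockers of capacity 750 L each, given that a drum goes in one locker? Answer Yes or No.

Yes

A valid assignment using 3 storage lockers:
  locker 1: 525 + 200 = 725
  locker 2: 300 + 300 + 150 = 750
  locker 3: 275 + 275 + 200 = 750
That uses only 3 ≤ 4, so 4 storage lockers are enough.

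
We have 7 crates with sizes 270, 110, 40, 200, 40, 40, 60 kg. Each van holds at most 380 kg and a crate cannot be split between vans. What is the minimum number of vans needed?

2

Total = 270 + 200 + 110 + 60 + 40 + 40 + 40 = 760 kg.
Lower bound: ⌈760/380⌉ = 2 vans.
A packing using 2 vans:
  van 1: 270 + 110 = 380
  van 2: 200 + 60 + 40 + 40 + 40 = 380
This matches the lower bound, so 2 is optimal.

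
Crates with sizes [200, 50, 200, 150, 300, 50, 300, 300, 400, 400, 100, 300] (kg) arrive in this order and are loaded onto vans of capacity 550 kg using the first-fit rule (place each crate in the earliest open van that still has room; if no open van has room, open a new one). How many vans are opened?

  200 → van 1 (new)  [load 200/550]
  50 → van 1  [load 250/550]
  200 → van 1  [load 450/550]
  150 → van 2 (new)  [load 150/550]
  300 → van 2  [load 450/550]
  50 → van 1  [load 500/550]
  300 → van 3 (new)  [load 300/550]
  300 → van 4 (new)  [load 300/550]
  400 → van 5 (new)  [load 400/550]
  400 → van 6 (new)  [load 400/550]
  100 → van 2  [load 550/550]
  300 → van 7 (new)  [load 300/550]
7 vans opened.

7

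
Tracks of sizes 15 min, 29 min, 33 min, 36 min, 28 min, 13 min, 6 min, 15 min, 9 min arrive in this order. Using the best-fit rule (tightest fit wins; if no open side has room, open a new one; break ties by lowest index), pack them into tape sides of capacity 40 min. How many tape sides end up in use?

  15 → side 1 (new)  [load 15/40]
  29 → side 2 (new)  [load 29/40]
  33 → side 3 (new)  [load 33/40]
  36 → side 4 (new)  [load 36/40]
  28 → side 5 (new)  [load 28/40]
  13 → side 1  [load 28/40]
  6 → side 3  [load 39/40]
  15 → side 6 (new)  [load 15/40]
  9 → side 2  [load 38/40]
6 tape sides opened.

6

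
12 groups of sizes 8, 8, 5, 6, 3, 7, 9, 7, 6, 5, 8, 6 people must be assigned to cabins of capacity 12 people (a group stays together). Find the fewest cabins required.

Total = 9 + 8 + 8 + 8 + 7 + 7 + 6 + 6 + 6 + 5 + 5 + 3 = 78 people.
Lower bound: ⌈78/12⌉ = 7 cabins.
A packing using 8 cabins:
  cabin 1: 9 + 3 = 12
  cabin 2: 8 = 8
  cabin 3: 8 = 8
  cabin 4: 8 = 8
  cabin 5: 7 + 5 = 12
  cabin 6: 7 + 5 = 12
  cabin 7: 6 + 6 = 12
  cabin 8: 6 = 6
No arrangement into 7 cabins stays within capacity, so 8 is optimal.

8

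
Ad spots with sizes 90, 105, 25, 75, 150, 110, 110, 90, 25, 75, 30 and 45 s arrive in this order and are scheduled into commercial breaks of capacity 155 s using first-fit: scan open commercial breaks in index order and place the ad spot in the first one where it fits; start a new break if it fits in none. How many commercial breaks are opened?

  90 → break 1 (new)  [load 90/155]
  105 → break 2 (new)  [load 105/155]
  25 → break 1  [load 115/155]
  75 → break 3 (new)  [load 75/155]
  150 → break 4 (new)  [load 150/155]
  110 → break 5 (new)  [load 110/155]
  110 → break 6 (new)  [load 110/155]
  90 → break 7 (new)  [load 90/155]
  25 → break 1  [load 140/155]
  75 → break 3  [load 150/155]
  30 → break 2  [load 135/155]
  45 → break 5  [load 155/155]
7 commercial breaks opened.

7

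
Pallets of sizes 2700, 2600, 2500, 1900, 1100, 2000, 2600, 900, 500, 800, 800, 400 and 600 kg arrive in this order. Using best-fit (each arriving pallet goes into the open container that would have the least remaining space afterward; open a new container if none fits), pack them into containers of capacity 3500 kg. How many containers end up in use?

  2700 → container 1 (new)  [load 2700/3500]
  2600 → container 2 (new)  [load 2600/3500]
  2500 → container 3 (new)  [load 2500/3500]
  1900 → container 4 (new)  [load 1900/3500]
  1100 → container 4  [load 3000/3500]
  2000 → container 5 (new)  [load 2000/3500]
  2600 → container 6 (new)  [load 2600/3500]
  900 → container 2  [load 3500/3500]
  500 → container 4  [load 3500/3500]
  800 → container 1  [load 3500/3500]
  800 → container 6  [load 3400/3500]
  400 → container 3  [load 2900/3500]
  600 → container 3  [load 3500/3500]
6 containers opened.

6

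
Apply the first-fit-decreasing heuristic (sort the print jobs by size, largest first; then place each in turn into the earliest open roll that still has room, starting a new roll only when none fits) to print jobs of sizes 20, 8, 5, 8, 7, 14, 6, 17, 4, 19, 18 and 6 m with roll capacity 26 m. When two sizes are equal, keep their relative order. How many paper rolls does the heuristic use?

Sorted descending: 20, 19, 18, 17, 14, 8, 8, 7, 6, 6, 5, 4.
  20 → roll 1 (new)  [load 20/26]
  19 → roll 2 (new)  [load 19/26]
  18 → roll 3 (new)  [load 18/26]
  17 → roll 4 (new)  [load 17/26]
  14 → roll 5 (new)  [load 14/26]
  8 → roll 3  [load 26/26]
  8 → roll 4  [load 25/26]
  7 → roll 2  [load 26/26]
  6 → roll 1  [load 26/26]
  6 → roll 5  [load 20/26]
  5 → roll 5  [load 25/26]
  4 → roll 6 (new)  [load 4/26]
6 paper rolls opened.

6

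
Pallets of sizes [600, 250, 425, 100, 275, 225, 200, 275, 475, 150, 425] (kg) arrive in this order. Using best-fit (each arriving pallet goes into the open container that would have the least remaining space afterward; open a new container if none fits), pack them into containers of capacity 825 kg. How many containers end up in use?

  600 → container 1 (new)  [load 600/825]
  250 → container 2 (new)  [load 250/825]
  425 → container 2  [load 675/825]
  100 → container 2  [load 775/825]
  275 → container 3 (new)  [load 275/825]
  225 → container 1  [load 825/825]
  200 → container 3  [load 475/825]
  275 → container 3  [load 750/825]
  475 → container 4 (new)  [load 475/825]
  150 → container 4  [load 625/825]
  425 → container 5 (new)  [load 425/825]
5 containers opened.

5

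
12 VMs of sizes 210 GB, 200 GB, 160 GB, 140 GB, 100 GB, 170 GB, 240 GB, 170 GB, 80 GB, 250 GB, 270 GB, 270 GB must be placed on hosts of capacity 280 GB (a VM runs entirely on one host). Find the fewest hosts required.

10

Total = 270 + 270 + 250 + 240 + 210 + 200 + 170 + 170 + 160 + 140 + 100 + 80 = 2260 GB.
Lower bound: ⌈2260/280⌉ = 9 hosts.
A packing using 10 hosts:
  host 1: 270 = 270
  host 2: 270 = 270
  host 3: 250 = 250
  host 4: 240 = 240
  host 5: 210 = 210
  host 6: 200 + 80 = 280
  host 7: 170 + 100 = 270
  host 8: 170 = 170
  host 9: 160 = 160
  host 10: 140 = 140
No arrangement into 9 hosts stays within capacity, so 10 is optimal.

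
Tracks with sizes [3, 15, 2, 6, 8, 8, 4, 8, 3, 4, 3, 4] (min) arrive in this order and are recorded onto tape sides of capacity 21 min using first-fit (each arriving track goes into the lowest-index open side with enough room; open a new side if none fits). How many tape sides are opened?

  3 → side 1 (new)  [load 3/21]
  15 → side 1  [load 18/21]
  2 → side 1  [load 20/21]
  6 → side 2 (new)  [load 6/21]
  8 → side 2  [load 14/21]
  8 → side 3 (new)  [load 8/21]
  4 → side 2  [load 18/21]
  8 → side 3  [load 16/21]
  3 → side 2  [load 21/21]
  4 → side 3  [load 20/21]
  3 → side 4 (new)  [load 3/21]
  4 → side 4  [load 7/21]
4 tape sides opened.

4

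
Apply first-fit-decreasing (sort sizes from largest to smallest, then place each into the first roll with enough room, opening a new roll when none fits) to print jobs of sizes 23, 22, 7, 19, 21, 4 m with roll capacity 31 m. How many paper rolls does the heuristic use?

Sorted descending: 23, 22, 21, 19, 7, 4.
  23 → roll 1 (new)  [load 23/31]
  22 → roll 2 (new)  [load 22/31]
  21 → roll 3 (new)  [load 21/31]
  19 → roll 4 (new)  [load 19/31]
  7 → roll 1  [load 30/31]
  4 → roll 2  [load 26/31]
4 paper rolls opened.

4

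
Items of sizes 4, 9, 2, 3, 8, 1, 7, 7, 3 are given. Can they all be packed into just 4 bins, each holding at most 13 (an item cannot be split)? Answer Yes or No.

Yes

A valid assignment using 4 bins:
  bin 1: 9 + 4 = 13
  bin 2: 8 + 3 + 2 = 13
  bin 3: 7 + 3 + 1 = 11
  bin 4: 7 = 7
Every load is within 13, so 4 bins suffice.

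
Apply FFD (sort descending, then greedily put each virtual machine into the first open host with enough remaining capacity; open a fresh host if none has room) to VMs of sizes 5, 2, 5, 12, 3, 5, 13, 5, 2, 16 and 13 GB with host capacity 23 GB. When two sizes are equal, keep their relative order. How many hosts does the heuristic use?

4

Sorted descending: 16, 13, 13, 12, 5, 5, 5, 5, 3, 2, 2.
  16 → host 1 (new)  [load 16/23]
  13 → host 2 (new)  [load 13/23]
  13 → host 3 (new)  [load 13/23]
  12 → host 4 (new)  [load 12/23]
  5 → host 1  [load 21/23]
  5 → host 2  [load 18/23]
  5 → host 2  [load 23/23]
  5 → host 3  [load 18/23]
  3 → host 3  [load 21/23]
  2 → host 1  [load 23/23]
  2 → host 3  [load 23/23]
4 hosts opened.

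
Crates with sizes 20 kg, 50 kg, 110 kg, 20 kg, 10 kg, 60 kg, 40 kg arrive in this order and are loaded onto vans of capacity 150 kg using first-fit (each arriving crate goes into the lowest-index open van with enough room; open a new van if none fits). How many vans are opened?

  20 → van 1 (new)  [load 20/150]
  50 → van 1  [load 70/150]
  110 → van 2 (new)  [load 110/150]
  20 → van 1  [load 90/150]
  10 → van 1  [load 100/150]
  60 → van 3 (new)  [load 60/150]
  40 → van 1  [load 140/150]
3 vans opened.

3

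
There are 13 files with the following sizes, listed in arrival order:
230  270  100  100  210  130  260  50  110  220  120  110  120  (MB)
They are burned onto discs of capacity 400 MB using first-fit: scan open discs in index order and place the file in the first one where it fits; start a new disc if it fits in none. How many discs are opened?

6

  230 → disc 1 (new)  [load 230/400]
  270 → disc 2 (new)  [load 270/400]
  100 → disc 1  [load 330/400]
  100 → disc 2  [load 370/400]
  210 → disc 3 (new)  [load 210/400]
  130 → disc 3  [load 340/400]
  260 → disc 4 (new)  [load 260/400]
  50 → disc 1  [load 380/400]
  110 → disc 4  [load 370/400]
  220 → disc 5 (new)  [load 220/400]
  120 → disc 5  [load 340/400]
  110 → disc 6 (new)  [load 110/400]
  120 → disc 6  [load 230/400]
6 discs opened.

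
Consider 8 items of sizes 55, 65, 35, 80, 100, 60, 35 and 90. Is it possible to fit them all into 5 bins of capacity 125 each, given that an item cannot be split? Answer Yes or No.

A valid assignment using 5 bins:
  bin 1: 100 = 100
  bin 2: 90 + 35 = 125
  bin 3: 80 + 35 = 115
  bin 4: 65 + 60 = 125
  bin 5: 55 = 55
Every load is within 125, so 5 bins suffice.

Yes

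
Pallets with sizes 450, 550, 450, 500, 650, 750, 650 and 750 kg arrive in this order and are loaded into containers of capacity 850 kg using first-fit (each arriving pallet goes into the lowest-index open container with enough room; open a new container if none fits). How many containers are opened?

8

  450 → container 1 (new)  [load 450/850]
  550 → container 2 (new)  [load 550/850]
  450 → container 3 (new)  [load 450/850]
  500 → container 4 (new)  [load 500/850]
  650 → container 5 (new)  [load 650/850]
  750 → container 6 (new)  [load 750/850]
  650 → container 7 (new)  [load 650/850]
  750 → container 8 (new)  [load 750/850]
8 containers opened.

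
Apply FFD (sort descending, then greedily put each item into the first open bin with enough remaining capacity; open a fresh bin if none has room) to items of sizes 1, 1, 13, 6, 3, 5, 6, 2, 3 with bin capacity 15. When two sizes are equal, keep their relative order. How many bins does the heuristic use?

3

Sorted descending: 13, 6, 6, 5, 3, 3, 2, 1, 1.
  13 → bin 1 (new)  [load 13/15]
  6 → bin 2 (new)  [load 6/15]
  6 → bin 2  [load 12/15]
  5 → bin 3 (new)  [load 5/15]
  3 → bin 2  [load 15/15]
  3 → bin 3  [load 8/15]
  2 → bin 1  [load 15/15]
  1 → bin 3  [load 9/15]
  1 → bin 3  [load 10/15]
3 bins opened.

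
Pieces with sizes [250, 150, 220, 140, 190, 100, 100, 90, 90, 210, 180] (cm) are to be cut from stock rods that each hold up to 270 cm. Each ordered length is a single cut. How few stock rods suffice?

8

Total = 250 + 220 + 210 + 190 + 180 + 150 + 140 + 100 + 100 + 90 + 90 = 1720 cm.
Lower bound: ⌈1720/270⌉ = 7 stock rods.
A packing using 8 stock rods:
  stock rod 1: 250 = 250
  stock rod 2: 220 = 220
  stock rod 3: 210 = 210
  stock rod 4: 190 = 190
  stock rod 5: 180 + 90 = 270
  stock rod 6: 150 + 100 = 250
  stock rod 7: 140 + 100 = 240
  stock rod 8: 90 = 90
No arrangement into 7 stock rods stays within capacity, so 8 is optimal.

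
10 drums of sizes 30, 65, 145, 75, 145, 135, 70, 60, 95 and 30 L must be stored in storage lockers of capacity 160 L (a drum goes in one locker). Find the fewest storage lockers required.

Total = 145 + 145 + 135 + 95 + 75 + 70 + 65 + 60 + 30 + 30 = 850 L.
Lower bound: ⌈850/160⌉ = 6 storage lockers.
A packing using 6 storage lockers:
  locker 1: 145 = 145
  locker 2: 145 = 145
  locker 3: 135 = 135
  locker 4: 95 + 65 = 160
  locker 5: 75 + 70 = 145
  locker 6: 60 + 30 + 30 = 120
This matches the lower bound, so 6 is optimal.

6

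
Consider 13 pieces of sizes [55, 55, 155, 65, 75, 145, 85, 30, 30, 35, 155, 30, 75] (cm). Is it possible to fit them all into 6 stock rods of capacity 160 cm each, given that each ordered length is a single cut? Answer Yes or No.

No

Total = 990 cm; ⌈990/160⌉ = 7.
At least 7 stock rods are required, but only 6 are allowed.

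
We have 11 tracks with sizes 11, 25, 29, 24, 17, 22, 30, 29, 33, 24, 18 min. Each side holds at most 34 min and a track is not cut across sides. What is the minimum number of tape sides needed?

10

Total = 33 + 30 + 29 + 29 + 25 + 24 + 24 + 22 + 18 + 17 + 11 = 262 min.
Lower bound: ⌈262/34⌉ = 8 tape sides.
Also, 9 tracks each exceed 17 min, and no two of those can share a side, so at least 9 tape sides are needed.
A packing using 10 tape sides:
  side 1: 33 = 33
  side 2: 30 = 30
  side 3: 29 = 29
  side 4: 29 = 29
  side 5: 25 = 25
  side 6: 24 = 24
  side 7: 24 = 24
  side 8: 22 + 11 = 33
  side 9: 18 = 18
  side 10: 17 = 17
No arrangement into 9 tape sides stays within capacity, so 10 is optimal.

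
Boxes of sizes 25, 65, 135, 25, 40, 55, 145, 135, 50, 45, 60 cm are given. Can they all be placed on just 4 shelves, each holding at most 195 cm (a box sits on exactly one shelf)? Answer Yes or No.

Total = 780 cm; ⌈780/195⌉ = 4.
The bound of 4 does not rule out 4, but exhaustive search shows no assignment into 4 shelves of capacity 195 cm exists — the minimum is 5.

No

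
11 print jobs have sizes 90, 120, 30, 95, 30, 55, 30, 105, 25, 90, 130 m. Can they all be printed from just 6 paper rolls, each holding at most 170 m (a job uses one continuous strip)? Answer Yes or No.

Yes

A valid assignment using 6 paper rolls:
  roll 1: 130 + 30 = 160
  roll 2: 120 + 30 = 150
  roll 3: 105 + 55 = 160
  roll 4: 95 + 30 + 25 = 150
  roll 5: 90 = 90
  roll 6: 90 = 90
Every load is within 170 m, so 6 paper rolls suffice.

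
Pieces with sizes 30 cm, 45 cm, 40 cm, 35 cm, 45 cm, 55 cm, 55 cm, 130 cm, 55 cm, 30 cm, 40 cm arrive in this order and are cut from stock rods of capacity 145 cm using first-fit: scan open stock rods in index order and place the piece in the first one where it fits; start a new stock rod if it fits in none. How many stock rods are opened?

5

  30 → stock rod 1 (new)  [load 30/145]
  45 → stock rod 1  [load 75/145]
  40 → stock rod 1  [load 115/145]
  35 → stock rod 2 (new)  [load 35/145]
  45 → stock rod 2  [load 80/145]
  55 → stock rod 2  [load 135/145]
  55 → stock rod 3 (new)  [load 55/145]
  130 → stock rod 4 (new)  [load 130/145]
  55 → stock rod 3  [load 110/145]
  30 → stock rod 1  [load 145/145]
  40 → stock rod 5 (new)  [load 40/145]
5 stock rods opened.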